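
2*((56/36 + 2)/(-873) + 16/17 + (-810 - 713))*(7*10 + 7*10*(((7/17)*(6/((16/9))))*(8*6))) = -14427365.59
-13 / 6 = -2.17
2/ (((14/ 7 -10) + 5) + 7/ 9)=-9/ 10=-0.90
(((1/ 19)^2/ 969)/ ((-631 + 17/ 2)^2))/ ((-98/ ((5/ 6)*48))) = -16/ 5313684413205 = -0.00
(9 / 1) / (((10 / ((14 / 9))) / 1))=7 / 5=1.40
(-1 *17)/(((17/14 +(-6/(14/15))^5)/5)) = 2857190/369015433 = 0.01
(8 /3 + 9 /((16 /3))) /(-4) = -209 /192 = -1.09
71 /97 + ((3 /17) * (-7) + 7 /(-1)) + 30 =37097 /1649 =22.50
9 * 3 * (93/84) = 837/28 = 29.89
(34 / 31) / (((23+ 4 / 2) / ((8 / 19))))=272 / 14725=0.02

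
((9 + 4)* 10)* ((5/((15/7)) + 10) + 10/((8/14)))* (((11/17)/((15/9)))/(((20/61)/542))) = 423144007/170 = 2489082.39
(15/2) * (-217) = -1627.50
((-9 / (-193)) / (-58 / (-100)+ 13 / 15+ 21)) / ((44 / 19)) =12825 / 14296282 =0.00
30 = 30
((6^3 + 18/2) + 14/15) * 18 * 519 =10553346/5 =2110669.20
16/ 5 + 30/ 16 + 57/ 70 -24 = -5071/ 280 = -18.11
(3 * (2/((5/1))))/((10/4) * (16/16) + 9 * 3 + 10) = 12/395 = 0.03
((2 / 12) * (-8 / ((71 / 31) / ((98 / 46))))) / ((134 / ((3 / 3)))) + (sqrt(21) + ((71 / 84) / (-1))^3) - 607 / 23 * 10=-17154081684965 / 64848337344 + sqrt(21)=-259.94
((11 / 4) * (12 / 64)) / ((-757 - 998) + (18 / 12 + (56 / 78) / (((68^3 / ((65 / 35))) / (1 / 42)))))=-928557 / 3157769114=-0.00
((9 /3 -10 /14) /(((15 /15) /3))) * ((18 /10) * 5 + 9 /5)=2592 /35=74.06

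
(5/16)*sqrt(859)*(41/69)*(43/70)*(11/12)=19393*sqrt(859)/185472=3.06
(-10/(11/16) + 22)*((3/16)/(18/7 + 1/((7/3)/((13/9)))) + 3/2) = 68511/5896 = 11.62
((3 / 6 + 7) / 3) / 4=5 / 8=0.62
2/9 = 0.22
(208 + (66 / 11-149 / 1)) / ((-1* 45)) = -1.44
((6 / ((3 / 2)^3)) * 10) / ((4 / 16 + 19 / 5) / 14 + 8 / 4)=44800 / 5769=7.77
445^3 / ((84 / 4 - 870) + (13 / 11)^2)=-2132531225 / 20512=-103965.06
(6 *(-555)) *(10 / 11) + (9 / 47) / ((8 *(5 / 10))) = -6260301 / 2068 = -3027.22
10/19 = 0.53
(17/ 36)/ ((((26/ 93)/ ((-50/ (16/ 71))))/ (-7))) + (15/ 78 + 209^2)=115576231/ 2496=46304.58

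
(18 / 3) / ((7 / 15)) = 12.86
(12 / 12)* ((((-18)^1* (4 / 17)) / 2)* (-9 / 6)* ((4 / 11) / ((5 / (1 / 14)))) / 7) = 108 / 45815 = 0.00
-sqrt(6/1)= -sqrt(6)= -2.45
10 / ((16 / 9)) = 45 / 8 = 5.62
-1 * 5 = -5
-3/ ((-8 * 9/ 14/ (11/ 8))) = 77/ 96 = 0.80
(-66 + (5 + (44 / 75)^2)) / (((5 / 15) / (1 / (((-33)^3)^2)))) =-341189 / 2421502441875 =-0.00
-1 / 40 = -0.02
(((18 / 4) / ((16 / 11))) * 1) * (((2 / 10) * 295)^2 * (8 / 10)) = 8615.48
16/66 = 8/33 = 0.24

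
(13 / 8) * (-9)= -117 / 8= -14.62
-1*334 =-334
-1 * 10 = -10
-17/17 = -1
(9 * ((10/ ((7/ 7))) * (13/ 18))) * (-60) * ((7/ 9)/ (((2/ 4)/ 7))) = -127400/ 3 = -42466.67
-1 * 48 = -48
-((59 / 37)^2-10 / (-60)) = -22255 / 8214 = -2.71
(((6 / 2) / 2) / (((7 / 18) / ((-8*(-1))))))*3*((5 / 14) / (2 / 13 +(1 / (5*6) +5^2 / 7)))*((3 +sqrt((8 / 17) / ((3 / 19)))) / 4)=105300*sqrt(1938) / 1221059 +473850 / 71827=10.39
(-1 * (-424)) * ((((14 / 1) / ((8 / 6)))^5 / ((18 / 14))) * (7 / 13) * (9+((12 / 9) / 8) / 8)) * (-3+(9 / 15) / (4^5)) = -2612154977375391 / 4259840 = -613204950.74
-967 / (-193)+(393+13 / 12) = 924301 / 2316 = 399.09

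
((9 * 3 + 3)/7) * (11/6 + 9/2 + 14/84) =195/7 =27.86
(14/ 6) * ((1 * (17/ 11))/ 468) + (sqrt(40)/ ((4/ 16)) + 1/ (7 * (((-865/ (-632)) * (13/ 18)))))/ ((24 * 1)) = 1283657/ 93513420 + sqrt(10)/ 3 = 1.07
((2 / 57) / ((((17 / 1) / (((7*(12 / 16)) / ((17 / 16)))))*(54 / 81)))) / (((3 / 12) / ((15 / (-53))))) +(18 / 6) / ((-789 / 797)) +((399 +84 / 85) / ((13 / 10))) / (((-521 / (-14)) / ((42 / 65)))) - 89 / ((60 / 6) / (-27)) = 16348902146635069 / 67391867254010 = 242.59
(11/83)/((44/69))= 69/332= 0.21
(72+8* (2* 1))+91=179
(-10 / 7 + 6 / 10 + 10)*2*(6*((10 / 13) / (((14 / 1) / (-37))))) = -223.74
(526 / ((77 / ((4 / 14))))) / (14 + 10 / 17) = 4471 / 33418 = 0.13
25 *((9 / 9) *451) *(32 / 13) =360800 / 13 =27753.85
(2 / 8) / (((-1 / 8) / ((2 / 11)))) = -4 / 11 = -0.36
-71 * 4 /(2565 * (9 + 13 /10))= -568 /52839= -0.01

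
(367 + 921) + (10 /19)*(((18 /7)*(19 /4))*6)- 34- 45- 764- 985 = -3510 /7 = -501.43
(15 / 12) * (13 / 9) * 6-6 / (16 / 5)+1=239 / 24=9.96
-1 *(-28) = 28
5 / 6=0.83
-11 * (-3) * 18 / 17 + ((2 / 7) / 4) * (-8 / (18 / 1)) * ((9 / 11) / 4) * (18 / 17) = 45729 / 1309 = 34.93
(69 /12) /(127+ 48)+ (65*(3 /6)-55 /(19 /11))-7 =-83913 /13300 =-6.31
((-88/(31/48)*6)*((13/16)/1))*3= -61776/31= -1992.77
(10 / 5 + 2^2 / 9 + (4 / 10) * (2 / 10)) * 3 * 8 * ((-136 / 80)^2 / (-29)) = -328304 / 54375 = -6.04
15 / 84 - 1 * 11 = -303 / 28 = -10.82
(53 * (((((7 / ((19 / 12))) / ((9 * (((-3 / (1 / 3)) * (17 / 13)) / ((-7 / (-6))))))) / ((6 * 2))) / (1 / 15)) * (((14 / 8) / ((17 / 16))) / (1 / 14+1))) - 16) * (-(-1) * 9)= -27966164 / 148257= -188.63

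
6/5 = 1.20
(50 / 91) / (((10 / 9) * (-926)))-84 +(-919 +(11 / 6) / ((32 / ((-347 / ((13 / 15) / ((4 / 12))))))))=-8175663413 / 8089536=-1010.65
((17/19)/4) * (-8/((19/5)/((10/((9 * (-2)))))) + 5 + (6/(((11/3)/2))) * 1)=301937/142956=2.11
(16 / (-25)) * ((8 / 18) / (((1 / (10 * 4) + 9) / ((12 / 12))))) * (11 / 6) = -2816 / 48735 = -0.06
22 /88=1 /4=0.25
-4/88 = -1/22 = -0.05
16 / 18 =8 / 9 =0.89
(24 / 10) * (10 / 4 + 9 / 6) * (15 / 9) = 16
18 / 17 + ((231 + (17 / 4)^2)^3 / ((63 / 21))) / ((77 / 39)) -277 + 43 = 13984227001805 / 5361664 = 2608187.87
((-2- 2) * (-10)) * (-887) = -35480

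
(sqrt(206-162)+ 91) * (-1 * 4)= -364-8 * sqrt(11)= -390.53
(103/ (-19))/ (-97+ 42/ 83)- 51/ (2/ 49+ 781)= -17698850/ 1941245447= -0.01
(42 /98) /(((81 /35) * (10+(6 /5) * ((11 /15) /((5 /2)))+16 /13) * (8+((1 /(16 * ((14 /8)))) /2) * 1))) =227500 /114089553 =0.00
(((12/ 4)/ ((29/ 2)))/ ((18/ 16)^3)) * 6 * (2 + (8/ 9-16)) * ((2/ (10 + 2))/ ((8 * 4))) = -3776/ 63423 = -0.06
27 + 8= 35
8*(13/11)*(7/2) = 33.09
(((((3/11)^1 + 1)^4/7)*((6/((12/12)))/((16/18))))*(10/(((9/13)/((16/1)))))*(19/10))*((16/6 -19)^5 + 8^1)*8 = -12252887486927360/1185921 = -10331959284.75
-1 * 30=-30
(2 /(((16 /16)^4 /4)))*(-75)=-600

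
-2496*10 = -24960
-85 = -85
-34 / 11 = -3.09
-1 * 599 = -599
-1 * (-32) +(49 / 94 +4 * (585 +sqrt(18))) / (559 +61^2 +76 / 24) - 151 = -143074480 / 1207853 +72 * sqrt(2) / 25699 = -118.45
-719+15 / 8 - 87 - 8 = -6497 / 8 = -812.12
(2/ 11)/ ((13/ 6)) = 12/ 143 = 0.08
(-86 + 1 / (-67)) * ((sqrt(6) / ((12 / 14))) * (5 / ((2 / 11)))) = -739585 * sqrt(6) / 268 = -6759.72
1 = 1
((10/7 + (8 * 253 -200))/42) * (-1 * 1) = -6389/147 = -43.46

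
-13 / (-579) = 13 / 579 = 0.02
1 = 1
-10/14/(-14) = 5/98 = 0.05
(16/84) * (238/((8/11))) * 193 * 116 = 4186556/3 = 1395518.67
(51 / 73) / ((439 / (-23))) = -1173 / 32047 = -0.04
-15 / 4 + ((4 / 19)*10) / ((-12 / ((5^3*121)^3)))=-138403203125855 / 228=-607031592657.26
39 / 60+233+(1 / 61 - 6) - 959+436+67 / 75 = -5388257 / 18300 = -294.44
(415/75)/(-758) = -83/11370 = -0.01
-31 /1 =-31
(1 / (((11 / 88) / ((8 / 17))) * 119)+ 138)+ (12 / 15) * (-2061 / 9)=-456878 / 10115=-45.17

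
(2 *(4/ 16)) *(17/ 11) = 17/ 22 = 0.77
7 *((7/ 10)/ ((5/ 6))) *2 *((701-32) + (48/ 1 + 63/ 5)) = 1072512/ 125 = 8580.10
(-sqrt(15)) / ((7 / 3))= -3 * sqrt(15) / 7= -1.66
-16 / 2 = -8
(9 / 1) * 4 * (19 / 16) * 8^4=175104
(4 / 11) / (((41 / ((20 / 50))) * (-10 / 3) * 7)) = -12 / 78925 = -0.00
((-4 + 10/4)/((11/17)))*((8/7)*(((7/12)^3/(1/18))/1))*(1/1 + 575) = -59976/11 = -5452.36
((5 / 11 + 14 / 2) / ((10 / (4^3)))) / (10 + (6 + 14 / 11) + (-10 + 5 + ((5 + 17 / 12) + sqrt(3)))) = 77680896 / 30169085 - 4156416* sqrt(3) / 30169085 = 2.34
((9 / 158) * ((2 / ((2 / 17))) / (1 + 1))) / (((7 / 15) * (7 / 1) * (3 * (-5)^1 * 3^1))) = -51 / 15484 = -0.00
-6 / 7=-0.86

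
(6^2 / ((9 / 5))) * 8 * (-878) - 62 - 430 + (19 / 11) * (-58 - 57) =-1552877 / 11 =-141170.64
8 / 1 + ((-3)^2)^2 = 89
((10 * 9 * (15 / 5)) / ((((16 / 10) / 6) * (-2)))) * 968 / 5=-98010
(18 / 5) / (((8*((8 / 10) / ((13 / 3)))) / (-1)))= -2.44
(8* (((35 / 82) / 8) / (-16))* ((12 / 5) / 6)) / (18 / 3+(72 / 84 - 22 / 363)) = -0.00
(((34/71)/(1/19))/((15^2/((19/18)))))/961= 6137/138167775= 0.00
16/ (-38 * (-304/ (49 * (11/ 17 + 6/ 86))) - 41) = 102704/ 1847949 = 0.06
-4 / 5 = -0.80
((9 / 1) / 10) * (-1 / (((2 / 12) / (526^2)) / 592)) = -4422389184 / 5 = -884477836.80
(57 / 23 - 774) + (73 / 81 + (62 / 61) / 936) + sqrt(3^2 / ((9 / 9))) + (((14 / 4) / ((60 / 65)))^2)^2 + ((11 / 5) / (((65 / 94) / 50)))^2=1946564067331075 / 78666412032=24744.54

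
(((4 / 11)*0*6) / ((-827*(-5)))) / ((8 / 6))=0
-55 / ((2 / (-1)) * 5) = 11 / 2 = 5.50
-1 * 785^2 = -616225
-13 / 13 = -1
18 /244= 9 /122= 0.07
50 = 50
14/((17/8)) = 112/17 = 6.59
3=3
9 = 9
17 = 17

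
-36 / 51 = -12 / 17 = -0.71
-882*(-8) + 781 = 7837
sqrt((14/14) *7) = sqrt(7) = 2.65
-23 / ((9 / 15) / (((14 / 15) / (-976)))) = 161 / 4392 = 0.04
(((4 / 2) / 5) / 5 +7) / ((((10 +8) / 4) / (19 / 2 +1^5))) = 413 / 25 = 16.52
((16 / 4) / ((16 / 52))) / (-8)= -13 / 8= -1.62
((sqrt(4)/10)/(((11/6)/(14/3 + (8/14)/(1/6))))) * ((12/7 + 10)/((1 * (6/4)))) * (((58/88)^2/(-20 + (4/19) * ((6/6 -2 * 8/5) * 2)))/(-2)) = 55686815/777932232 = 0.07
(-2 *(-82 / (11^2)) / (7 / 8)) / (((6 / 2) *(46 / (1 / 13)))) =656 / 759759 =0.00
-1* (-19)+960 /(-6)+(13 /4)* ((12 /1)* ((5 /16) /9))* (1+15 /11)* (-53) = -82009 /264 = -310.64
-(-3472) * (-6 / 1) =-20832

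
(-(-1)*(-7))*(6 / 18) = -7 / 3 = -2.33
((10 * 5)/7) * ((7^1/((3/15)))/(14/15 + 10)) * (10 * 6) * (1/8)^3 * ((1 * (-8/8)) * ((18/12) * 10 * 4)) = -421875/2624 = -160.78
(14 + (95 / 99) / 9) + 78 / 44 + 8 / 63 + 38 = 673675 / 12474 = 54.01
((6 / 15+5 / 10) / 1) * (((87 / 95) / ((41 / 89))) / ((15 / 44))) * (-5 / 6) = -85173 / 19475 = -4.37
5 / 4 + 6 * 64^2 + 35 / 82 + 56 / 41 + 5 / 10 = 4031045 / 164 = 24579.54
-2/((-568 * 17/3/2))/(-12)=-1/9656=-0.00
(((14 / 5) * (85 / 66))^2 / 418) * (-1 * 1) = -0.03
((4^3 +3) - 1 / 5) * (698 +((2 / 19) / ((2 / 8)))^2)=46638.24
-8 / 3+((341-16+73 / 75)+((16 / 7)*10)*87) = 1213736 / 525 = 2311.88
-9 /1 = -9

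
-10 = -10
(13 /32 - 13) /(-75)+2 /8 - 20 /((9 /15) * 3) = -76991 /7200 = -10.69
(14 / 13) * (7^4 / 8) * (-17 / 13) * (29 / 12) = -8285851 / 8112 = -1021.43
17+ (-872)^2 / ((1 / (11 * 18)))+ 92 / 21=3161677121 / 21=150556053.38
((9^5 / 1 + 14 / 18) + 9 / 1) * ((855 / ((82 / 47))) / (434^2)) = 2373276985 / 15445192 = 153.66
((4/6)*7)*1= 14/3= 4.67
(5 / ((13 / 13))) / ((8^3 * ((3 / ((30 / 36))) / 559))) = 13975 / 9216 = 1.52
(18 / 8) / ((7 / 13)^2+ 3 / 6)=507 / 178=2.85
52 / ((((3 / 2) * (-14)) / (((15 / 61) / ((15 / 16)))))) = -832 / 1281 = -0.65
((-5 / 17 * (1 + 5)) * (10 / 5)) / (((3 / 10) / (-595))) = 7000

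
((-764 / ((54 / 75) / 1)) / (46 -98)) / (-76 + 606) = 955 / 24804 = 0.04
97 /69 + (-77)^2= 409198 /69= 5930.41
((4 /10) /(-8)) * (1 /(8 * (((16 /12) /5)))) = -3 /128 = -0.02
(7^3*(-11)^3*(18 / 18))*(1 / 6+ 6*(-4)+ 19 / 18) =93589265 / 9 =10398807.22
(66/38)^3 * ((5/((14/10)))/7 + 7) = 13224816/336091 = 39.35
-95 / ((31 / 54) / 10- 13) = 51300 / 6989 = 7.34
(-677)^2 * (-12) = -5499948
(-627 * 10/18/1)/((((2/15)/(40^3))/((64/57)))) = -563200000/3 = -187733333.33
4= 4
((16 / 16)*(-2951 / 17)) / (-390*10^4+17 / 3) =0.00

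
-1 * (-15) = 15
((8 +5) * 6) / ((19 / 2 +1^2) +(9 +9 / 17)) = 884 / 227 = 3.89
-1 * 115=-115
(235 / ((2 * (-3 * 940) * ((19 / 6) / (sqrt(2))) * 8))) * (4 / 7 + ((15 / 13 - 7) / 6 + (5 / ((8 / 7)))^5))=-754466705 * sqrt(2) / 286261248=-3.73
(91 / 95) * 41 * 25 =18655 / 19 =981.84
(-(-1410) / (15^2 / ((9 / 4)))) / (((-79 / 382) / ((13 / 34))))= -350103 / 13430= -26.07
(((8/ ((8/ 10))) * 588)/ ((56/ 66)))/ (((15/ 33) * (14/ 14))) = 15246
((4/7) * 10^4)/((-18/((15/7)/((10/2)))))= -20000/147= -136.05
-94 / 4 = -47 / 2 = -23.50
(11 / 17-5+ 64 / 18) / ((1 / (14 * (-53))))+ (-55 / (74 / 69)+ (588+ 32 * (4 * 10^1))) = 27267637 / 11322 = 2408.38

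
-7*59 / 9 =-413 / 9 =-45.89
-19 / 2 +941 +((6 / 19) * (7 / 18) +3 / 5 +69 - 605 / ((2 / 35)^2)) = -210079231 / 1140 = -184280.03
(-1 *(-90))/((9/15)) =150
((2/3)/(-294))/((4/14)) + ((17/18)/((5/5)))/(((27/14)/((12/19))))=6493/21546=0.30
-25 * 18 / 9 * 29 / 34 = -725 / 17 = -42.65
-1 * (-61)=61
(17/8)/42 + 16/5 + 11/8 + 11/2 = 17011/1680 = 10.13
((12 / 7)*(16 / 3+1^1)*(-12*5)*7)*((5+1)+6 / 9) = -30400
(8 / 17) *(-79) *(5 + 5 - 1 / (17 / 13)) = -99224 / 289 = -343.34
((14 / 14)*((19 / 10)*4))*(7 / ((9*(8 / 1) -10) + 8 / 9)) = 1197 / 1415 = 0.85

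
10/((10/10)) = 10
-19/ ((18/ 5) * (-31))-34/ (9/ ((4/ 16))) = -24/ 31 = -0.77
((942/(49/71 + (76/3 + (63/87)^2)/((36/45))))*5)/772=843716430/4565290129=0.18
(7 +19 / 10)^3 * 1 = 704969 / 1000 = 704.97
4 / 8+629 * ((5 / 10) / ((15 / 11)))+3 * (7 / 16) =55787 / 240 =232.45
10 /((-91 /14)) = -20 /13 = -1.54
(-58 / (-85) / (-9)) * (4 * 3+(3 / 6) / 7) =-4901 / 5355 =-0.92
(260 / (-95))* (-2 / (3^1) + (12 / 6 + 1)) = -364 / 57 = -6.39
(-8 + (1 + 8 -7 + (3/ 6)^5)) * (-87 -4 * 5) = 638.66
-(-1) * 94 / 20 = 47 / 10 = 4.70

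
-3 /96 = -1 /32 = -0.03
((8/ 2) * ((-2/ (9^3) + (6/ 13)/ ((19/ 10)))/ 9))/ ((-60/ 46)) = -1989316/ 24308505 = -0.08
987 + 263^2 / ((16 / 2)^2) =132337 / 64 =2067.77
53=53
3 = 3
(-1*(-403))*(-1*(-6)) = 2418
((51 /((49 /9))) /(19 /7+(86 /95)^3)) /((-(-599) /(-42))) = -2361210750 /12424767683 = -0.19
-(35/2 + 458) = -951/2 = -475.50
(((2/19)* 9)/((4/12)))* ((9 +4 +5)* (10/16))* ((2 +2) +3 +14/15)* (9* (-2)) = -86751/19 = -4565.84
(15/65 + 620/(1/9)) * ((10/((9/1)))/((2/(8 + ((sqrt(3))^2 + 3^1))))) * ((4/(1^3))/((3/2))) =13541360/117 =115738.12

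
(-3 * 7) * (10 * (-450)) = 94500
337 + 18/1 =355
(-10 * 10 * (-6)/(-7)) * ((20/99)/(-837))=4000/193347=0.02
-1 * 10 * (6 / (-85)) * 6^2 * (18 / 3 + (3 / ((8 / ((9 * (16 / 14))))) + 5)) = 377.55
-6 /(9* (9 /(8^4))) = -8192 /27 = -303.41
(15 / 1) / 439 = 15 / 439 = 0.03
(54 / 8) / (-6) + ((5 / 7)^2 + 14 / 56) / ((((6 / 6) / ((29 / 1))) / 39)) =336597 / 392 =858.67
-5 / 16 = -0.31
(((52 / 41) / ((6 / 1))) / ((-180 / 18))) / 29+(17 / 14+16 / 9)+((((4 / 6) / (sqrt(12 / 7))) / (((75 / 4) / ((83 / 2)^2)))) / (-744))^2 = 2095802661387781 / 699700294440000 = 3.00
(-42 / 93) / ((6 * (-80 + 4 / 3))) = 7 / 7316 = 0.00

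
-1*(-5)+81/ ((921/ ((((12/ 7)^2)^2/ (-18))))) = 4.96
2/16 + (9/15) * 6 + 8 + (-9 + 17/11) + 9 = 5839/440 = 13.27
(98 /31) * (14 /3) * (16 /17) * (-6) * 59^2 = -152829824 /527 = -289999.67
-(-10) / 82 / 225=1 / 1845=0.00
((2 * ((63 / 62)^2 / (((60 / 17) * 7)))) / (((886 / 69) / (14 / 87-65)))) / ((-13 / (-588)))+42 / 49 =-409693613991 / 22469659940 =-18.23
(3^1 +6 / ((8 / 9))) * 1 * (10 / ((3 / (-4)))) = -130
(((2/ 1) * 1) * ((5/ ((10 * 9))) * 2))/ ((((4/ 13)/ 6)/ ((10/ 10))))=13/ 3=4.33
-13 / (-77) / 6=13 / 462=0.03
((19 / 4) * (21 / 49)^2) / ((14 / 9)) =1539 / 2744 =0.56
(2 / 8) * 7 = 7 / 4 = 1.75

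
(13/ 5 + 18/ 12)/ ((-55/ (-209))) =779/ 50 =15.58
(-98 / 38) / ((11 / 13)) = -637 / 209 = -3.05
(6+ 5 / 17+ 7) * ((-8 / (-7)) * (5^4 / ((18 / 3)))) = 1582.63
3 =3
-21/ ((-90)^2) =-7/ 2700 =-0.00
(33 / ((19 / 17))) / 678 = 0.04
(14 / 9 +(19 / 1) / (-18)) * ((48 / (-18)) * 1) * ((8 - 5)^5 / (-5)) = 324 / 5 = 64.80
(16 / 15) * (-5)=-16 / 3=-5.33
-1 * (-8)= 8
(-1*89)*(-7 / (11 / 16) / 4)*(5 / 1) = 12460 / 11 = 1132.73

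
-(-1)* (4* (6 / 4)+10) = 16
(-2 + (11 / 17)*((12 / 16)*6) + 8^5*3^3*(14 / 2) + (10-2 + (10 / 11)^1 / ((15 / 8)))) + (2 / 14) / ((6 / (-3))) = 24320544524 / 3927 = 6193161.33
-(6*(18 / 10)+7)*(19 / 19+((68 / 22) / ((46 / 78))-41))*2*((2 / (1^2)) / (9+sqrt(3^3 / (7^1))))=225.72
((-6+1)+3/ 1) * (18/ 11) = -36/ 11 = -3.27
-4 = -4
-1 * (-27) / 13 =27 / 13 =2.08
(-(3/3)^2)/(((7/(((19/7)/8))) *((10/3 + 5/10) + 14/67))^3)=-0.00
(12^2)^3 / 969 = 995328 / 323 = 3081.51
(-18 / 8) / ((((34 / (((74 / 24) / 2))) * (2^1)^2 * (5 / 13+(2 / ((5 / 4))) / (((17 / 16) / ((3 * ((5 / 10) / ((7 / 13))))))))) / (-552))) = 3484845 / 1133536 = 3.07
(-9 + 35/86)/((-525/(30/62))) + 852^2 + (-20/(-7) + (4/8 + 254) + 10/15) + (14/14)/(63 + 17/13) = 726162.05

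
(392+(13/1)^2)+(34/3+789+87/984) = 1339639/984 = 1361.42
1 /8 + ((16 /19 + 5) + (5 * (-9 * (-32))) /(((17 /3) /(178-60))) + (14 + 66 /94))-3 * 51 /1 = 3625654133 /121448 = 29853.55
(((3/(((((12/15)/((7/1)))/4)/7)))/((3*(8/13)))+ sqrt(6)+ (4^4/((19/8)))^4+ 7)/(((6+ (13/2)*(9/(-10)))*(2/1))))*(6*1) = 20*sqrt(6)+ 703689553628445/260642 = 2699831824.48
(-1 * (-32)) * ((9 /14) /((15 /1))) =48 /35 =1.37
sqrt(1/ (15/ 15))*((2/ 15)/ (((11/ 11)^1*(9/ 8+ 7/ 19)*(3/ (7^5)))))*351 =199263792/ 1135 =175562.81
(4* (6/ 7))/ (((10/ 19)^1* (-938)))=-114/ 16415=-0.01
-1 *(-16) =16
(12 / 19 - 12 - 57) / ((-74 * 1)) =1299 / 1406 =0.92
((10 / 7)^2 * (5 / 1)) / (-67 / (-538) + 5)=269000 / 135093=1.99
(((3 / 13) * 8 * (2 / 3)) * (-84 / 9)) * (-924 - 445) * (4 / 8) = 306656 / 39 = 7862.97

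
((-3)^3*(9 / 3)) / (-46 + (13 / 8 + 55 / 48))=3888 / 2075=1.87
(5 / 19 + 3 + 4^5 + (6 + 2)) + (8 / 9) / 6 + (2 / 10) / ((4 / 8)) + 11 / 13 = 34567343 / 33345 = 1036.66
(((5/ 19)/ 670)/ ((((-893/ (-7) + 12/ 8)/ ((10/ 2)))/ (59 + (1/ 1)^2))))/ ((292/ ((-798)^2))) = 17595900/ 8838037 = 1.99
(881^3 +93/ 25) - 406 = 17094935968/ 25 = 683797438.72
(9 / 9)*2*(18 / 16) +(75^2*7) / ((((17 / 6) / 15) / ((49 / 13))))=694576989 / 884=785720.58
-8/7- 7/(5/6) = -334/35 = -9.54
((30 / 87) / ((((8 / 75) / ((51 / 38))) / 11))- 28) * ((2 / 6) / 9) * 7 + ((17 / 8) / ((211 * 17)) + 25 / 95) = 888487 / 165213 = 5.38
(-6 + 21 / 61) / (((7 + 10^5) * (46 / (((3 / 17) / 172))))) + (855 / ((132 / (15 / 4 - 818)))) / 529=-4139427019633275 / 415189107603248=-9.97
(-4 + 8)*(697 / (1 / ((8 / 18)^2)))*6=89216 / 27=3304.30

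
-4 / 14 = -2 / 7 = -0.29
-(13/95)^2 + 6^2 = 324731/9025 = 35.98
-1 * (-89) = 89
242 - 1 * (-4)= 246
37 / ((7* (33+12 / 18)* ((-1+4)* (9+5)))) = 37 / 9898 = 0.00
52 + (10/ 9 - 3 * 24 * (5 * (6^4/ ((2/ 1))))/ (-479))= 2328482/ 4311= 540.13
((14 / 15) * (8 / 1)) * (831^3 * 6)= 128543786784 / 5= 25708757356.80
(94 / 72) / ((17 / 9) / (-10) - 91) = -235 / 16414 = -0.01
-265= -265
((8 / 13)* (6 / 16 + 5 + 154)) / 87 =425 / 377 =1.13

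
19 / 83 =0.23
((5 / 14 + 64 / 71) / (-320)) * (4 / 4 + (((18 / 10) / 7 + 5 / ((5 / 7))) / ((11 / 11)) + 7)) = -334017 / 5566400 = -0.06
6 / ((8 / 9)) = 27 / 4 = 6.75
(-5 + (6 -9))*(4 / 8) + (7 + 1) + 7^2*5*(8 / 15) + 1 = 407 / 3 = 135.67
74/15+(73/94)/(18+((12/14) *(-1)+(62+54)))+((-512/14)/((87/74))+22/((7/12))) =1026758777/88922120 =11.55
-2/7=-0.29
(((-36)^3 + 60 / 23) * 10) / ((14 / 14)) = -10730280 / 23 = -466533.91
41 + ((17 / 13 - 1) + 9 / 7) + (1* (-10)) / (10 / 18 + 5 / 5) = 3291 / 91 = 36.16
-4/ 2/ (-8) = 1/ 4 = 0.25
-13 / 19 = -0.68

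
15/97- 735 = -71280/97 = -734.85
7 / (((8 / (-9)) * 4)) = -63 / 32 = -1.97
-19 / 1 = -19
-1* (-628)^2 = -394384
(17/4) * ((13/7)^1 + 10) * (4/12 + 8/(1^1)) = 35275/84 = 419.94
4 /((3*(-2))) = -2 /3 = -0.67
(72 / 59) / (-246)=-12 / 2419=-0.00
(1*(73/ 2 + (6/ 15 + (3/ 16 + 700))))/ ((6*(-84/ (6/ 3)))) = -58967/ 20160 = -2.92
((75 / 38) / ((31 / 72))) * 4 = 10800 / 589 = 18.34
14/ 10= 7/ 5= 1.40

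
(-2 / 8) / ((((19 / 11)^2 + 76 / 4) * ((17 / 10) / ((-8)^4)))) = -61952 / 2261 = -27.40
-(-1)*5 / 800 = 1 / 160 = 0.01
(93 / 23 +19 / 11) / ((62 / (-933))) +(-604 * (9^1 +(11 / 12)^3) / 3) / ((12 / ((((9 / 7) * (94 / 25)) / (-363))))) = -3312935965837 / 39133432800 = -84.66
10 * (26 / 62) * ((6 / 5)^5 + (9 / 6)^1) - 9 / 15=312426 / 19375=16.13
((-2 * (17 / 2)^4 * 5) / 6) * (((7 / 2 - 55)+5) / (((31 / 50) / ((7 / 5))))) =14616175 / 16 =913510.94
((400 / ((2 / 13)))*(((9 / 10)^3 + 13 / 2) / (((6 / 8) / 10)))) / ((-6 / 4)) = -1503632 / 9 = -167070.22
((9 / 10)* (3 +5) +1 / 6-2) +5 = 311 / 30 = 10.37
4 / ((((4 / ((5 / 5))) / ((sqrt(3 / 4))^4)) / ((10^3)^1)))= 562.50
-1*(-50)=50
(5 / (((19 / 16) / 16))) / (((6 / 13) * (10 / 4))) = 3328 / 57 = 58.39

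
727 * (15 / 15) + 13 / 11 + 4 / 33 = 728.30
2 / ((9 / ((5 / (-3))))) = -10 / 27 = -0.37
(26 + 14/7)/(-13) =-28/13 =-2.15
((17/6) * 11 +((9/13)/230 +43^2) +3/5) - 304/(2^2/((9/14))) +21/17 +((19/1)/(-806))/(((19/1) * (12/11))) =242637715729/132361320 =1833.15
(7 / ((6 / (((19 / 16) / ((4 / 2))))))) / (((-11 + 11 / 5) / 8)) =-665 / 1056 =-0.63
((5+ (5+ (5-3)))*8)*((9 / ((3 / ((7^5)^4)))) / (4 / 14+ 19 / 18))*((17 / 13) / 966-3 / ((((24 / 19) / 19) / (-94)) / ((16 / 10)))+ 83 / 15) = 116374065306778361571556.90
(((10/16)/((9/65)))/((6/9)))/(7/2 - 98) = -325/4536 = -0.07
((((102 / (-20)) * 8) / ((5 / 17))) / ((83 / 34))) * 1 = -117912 / 2075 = -56.83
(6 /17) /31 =6 /527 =0.01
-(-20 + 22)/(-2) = 1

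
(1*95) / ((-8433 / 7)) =-665 / 8433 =-0.08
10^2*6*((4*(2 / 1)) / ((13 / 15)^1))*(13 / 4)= 18000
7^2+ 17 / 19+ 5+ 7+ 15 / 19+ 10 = 1381 / 19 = 72.68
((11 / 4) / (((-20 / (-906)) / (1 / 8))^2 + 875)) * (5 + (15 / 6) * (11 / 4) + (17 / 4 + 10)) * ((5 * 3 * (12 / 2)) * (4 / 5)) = 385998129 / 65296100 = 5.91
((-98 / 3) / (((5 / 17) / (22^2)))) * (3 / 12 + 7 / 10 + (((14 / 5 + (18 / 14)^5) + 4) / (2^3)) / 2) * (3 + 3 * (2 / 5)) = -360019.50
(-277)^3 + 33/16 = -340062895/16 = -21253930.94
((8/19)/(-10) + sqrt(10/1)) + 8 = sqrt(10) + 756/95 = 11.12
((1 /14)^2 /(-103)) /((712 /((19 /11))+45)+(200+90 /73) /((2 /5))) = -1387 /26888922088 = -0.00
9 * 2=18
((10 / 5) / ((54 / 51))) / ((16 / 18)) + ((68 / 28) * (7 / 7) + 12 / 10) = 1611 / 280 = 5.75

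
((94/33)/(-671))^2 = 8836/490312449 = 0.00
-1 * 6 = -6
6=6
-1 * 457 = -457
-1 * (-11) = 11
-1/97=-0.01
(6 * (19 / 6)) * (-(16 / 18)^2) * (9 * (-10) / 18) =6080 / 81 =75.06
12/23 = 0.52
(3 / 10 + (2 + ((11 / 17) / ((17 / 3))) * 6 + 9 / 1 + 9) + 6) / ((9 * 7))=11141 / 26010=0.43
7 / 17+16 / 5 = 307 / 85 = 3.61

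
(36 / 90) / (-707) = -2 / 3535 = -0.00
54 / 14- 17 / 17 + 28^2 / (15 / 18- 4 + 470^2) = 26540548 / 9277667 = 2.86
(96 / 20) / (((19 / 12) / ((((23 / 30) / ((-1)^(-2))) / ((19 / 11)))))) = 12144 / 9025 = 1.35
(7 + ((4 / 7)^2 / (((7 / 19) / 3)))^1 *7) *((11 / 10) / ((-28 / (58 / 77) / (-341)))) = 258.45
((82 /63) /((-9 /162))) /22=-82 /77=-1.06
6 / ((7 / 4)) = 24 / 7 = 3.43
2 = 2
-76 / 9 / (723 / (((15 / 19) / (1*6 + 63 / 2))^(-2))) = -171475 / 6507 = -26.35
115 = 115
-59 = -59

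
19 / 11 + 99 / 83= 2666 / 913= 2.92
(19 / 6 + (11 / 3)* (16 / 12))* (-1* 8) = -580 / 9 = -64.44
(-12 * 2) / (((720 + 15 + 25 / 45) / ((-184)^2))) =-1828224 / 1655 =-1104.67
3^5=243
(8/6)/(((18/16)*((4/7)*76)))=14/513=0.03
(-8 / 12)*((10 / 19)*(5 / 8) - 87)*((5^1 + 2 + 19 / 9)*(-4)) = -1080268 / 513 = -2105.79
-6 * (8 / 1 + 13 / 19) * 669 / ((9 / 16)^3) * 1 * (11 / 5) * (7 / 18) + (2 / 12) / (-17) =-26304325123 / 156978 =-167566.95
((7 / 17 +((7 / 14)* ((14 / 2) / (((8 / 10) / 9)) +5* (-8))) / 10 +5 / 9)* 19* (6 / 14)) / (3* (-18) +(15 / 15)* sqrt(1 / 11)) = -13375791 / 30535400 - 135109* sqrt(11) / 183212400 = -0.44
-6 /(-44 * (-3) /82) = -41 /11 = -3.73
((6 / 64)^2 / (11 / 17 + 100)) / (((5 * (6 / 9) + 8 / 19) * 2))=8721 / 749883392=0.00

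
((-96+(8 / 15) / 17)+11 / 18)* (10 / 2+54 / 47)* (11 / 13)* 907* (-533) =1014563215193 / 4230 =239849459.86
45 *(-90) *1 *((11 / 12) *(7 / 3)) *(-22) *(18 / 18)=190575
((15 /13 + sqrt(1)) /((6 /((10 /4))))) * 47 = 1645 /39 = 42.18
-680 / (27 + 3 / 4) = -2720 / 111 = -24.50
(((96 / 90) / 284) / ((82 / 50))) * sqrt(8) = 40 * sqrt(2) / 8733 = 0.01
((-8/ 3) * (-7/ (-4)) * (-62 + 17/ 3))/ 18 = 1183/ 81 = 14.60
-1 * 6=-6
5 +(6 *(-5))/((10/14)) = -37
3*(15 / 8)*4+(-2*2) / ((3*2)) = 131 / 6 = 21.83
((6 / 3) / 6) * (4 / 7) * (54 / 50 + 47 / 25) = 296 / 525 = 0.56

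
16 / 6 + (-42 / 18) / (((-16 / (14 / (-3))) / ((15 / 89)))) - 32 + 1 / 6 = -62545 / 2136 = -29.28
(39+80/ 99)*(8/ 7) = 4504/ 99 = 45.49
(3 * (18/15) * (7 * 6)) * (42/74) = 15876/185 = 85.82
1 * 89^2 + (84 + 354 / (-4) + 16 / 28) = 110839 / 14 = 7917.07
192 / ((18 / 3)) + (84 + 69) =185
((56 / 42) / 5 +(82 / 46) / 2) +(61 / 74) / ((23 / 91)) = 56414 / 12765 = 4.42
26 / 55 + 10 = 576 / 55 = 10.47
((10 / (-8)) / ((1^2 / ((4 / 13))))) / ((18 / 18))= -5 / 13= -0.38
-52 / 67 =-0.78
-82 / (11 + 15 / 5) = -41 / 7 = -5.86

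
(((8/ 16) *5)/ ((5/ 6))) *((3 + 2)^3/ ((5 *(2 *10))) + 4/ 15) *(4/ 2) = 91/ 10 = 9.10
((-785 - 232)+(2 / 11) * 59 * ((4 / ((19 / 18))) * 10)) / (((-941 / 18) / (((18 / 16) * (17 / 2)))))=111.67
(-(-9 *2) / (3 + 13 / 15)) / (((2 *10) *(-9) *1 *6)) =-1 / 232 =-0.00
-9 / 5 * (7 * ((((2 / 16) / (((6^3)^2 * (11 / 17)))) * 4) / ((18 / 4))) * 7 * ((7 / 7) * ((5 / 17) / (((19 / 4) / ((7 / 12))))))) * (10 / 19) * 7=-12005 / 277906464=-0.00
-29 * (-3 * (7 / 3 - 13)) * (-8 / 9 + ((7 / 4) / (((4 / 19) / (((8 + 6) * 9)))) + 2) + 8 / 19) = -166448980 / 171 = -973385.85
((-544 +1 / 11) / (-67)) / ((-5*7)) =-5983 / 25795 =-0.23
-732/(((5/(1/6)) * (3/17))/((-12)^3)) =238924.80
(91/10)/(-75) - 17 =-12841/750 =-17.12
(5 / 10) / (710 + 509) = 1 / 2438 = 0.00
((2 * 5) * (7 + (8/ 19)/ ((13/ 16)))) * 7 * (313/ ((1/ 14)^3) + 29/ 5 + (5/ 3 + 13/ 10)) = 111645910859/ 247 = 452007736.27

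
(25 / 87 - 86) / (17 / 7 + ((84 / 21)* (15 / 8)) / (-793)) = -82787614 / 2336559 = -35.43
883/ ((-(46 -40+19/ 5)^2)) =-22075/ 2401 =-9.19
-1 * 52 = -52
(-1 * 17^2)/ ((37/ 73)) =-21097/ 37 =-570.19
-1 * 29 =-29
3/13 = 0.23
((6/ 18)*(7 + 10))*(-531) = -3009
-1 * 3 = -3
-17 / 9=-1.89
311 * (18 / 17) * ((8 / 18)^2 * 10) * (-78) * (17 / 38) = -1293760 / 57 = -22697.54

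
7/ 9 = 0.78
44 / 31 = 1.42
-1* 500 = -500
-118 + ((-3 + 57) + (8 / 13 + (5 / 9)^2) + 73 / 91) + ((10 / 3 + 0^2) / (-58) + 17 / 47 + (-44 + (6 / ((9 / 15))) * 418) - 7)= 40860125065 / 10046673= 4067.03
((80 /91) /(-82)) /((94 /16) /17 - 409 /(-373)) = -405824 /54588261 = -0.01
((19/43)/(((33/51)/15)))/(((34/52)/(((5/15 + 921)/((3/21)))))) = 47789560/473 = 101035.01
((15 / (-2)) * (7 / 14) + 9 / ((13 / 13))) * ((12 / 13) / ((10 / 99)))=47.98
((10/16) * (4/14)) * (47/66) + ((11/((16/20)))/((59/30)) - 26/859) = 663890903/93658488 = 7.09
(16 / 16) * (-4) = -4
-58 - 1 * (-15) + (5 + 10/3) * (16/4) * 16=1471/3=490.33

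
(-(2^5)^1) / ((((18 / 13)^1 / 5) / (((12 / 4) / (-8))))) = 130 / 3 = 43.33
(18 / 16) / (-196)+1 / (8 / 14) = 2735 / 1568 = 1.74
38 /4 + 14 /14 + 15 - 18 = 15 /2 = 7.50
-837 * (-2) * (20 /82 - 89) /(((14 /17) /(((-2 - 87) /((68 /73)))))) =19788841971 /1148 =17237667.22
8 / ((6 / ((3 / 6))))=2 / 3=0.67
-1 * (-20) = 20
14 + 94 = 108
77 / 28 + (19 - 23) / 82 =2.70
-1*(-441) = 441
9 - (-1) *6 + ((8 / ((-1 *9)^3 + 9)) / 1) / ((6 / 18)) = 449 / 30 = 14.97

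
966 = 966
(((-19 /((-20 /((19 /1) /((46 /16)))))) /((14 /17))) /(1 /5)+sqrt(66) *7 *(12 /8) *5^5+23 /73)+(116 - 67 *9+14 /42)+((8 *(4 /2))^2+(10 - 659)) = -29661055 /35259+65625 *sqrt(66) /2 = 265728.78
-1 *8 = -8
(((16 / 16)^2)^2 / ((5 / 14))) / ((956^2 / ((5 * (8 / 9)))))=7 / 514089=0.00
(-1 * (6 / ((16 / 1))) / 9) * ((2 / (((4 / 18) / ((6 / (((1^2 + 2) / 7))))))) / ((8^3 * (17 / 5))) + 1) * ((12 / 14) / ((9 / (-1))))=4667 / 1096704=0.00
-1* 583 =-583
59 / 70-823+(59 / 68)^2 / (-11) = -822.23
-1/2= -0.50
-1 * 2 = -2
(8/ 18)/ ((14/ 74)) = 148/ 63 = 2.35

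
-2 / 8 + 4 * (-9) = -145 / 4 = -36.25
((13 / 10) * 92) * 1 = 598 / 5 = 119.60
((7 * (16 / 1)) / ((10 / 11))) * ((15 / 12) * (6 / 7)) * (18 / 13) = 2376 / 13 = 182.77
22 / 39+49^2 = 93661 / 39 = 2401.56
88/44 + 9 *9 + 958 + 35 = 1076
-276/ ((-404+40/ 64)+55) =736/ 929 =0.79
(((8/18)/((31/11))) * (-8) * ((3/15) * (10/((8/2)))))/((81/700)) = -123200/22599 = -5.45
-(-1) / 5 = 1 / 5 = 0.20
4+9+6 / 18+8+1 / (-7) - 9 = 256 / 21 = 12.19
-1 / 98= -0.01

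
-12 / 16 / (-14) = 3 / 56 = 0.05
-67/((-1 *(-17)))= -67/17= -3.94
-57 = -57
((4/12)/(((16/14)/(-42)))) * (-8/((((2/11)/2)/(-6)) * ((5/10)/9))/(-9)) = 12936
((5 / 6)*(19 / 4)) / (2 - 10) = -95 / 192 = -0.49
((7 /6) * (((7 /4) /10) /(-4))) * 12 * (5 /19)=-49 /304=-0.16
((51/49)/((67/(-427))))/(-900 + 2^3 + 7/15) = 46665/6271937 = 0.01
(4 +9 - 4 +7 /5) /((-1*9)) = -52 /45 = -1.16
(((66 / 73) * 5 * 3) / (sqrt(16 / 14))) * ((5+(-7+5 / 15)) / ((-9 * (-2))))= -275 * sqrt(14) / 876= -1.17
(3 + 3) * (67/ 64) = 201/ 32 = 6.28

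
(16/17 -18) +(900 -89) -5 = 13412/17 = 788.94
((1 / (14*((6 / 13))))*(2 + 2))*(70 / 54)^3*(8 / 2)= 318500 / 59049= 5.39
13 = 13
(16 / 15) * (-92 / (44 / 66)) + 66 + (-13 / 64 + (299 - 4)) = 68351 / 320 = 213.60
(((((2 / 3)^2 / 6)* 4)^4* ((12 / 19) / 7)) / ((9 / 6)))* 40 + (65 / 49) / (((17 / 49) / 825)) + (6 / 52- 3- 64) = 96458912325851 / 31241290626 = 3087.55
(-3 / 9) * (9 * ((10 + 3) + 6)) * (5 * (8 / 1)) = -2280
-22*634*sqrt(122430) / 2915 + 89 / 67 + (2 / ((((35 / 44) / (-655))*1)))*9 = -6950761 / 469-1268*sqrt(122430) / 265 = -16494.62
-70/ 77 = -10/ 11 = -0.91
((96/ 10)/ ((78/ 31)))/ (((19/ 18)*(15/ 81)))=120528/ 6175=19.52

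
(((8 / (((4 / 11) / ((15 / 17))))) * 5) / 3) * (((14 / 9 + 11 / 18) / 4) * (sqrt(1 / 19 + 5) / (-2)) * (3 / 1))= -3575 * sqrt(114) / 646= -59.09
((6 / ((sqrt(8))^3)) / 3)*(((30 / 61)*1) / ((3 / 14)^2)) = 245*sqrt(2) / 366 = 0.95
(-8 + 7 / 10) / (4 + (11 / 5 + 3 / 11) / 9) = -7227 / 4232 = -1.71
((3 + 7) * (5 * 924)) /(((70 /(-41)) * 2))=-13530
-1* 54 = -54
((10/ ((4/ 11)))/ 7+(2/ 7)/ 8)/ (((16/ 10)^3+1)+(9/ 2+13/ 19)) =87875/ 227878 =0.39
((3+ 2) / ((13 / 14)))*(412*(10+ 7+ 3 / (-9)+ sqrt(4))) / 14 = 115360 / 39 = 2957.95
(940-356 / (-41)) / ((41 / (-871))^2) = 29508100336 / 68921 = 428143.82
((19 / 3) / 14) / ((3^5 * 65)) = 19 / 663390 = 0.00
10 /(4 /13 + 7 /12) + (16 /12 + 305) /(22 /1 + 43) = 431941 /27105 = 15.94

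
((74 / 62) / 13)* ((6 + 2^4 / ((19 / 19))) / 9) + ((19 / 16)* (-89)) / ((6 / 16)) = -2042791 / 7254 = -281.61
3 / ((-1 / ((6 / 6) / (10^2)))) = -3 / 100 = -0.03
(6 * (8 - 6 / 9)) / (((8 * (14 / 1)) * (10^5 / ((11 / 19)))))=121 / 53200000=0.00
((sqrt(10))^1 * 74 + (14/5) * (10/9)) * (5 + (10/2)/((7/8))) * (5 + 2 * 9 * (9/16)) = 3025/6 + 335775 * sqrt(10)/28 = 38426.09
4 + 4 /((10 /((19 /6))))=79 /15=5.27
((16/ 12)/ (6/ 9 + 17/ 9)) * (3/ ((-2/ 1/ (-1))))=18/ 23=0.78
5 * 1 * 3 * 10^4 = 150000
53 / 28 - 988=-27611 / 28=-986.11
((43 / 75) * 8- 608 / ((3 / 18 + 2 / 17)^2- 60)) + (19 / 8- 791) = -289465848577 / 374039400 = -773.89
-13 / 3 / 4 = -13 / 12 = -1.08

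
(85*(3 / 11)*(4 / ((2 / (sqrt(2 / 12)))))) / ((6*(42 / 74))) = 3145*sqrt(6) / 1386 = 5.56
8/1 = 8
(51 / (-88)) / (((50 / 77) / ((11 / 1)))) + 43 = 13273 / 400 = 33.18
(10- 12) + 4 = 2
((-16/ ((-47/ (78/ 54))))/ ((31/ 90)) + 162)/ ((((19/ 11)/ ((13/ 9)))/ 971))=33062843242/ 249147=132704.16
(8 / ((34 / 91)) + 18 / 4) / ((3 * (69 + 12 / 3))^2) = 881 / 1630674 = 0.00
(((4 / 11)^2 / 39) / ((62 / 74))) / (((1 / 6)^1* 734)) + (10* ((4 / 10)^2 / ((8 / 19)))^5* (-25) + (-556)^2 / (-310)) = -22351990401702079 / 22370026250000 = -999.19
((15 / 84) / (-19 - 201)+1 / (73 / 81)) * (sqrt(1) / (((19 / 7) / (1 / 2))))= 0.20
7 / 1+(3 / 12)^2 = 113 / 16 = 7.06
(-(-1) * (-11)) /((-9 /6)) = 22 /3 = 7.33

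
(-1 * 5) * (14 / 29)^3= -13720 / 24389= -0.56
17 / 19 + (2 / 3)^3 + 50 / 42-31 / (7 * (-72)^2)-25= -2227915 / 98496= -22.62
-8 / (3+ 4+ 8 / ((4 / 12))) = -8 / 31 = -0.26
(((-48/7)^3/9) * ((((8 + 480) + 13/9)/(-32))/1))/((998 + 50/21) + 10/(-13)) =3664960/6685903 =0.55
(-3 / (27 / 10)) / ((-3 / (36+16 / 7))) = 2680 / 189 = 14.18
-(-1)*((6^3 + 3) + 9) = 228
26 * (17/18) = 221/9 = 24.56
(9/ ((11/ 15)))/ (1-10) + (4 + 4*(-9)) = -367/ 11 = -33.36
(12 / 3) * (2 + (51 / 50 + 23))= 2602 / 25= 104.08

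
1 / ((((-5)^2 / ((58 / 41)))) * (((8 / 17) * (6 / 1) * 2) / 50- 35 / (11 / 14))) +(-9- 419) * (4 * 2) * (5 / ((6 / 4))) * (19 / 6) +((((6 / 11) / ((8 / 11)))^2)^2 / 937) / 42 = -36142.22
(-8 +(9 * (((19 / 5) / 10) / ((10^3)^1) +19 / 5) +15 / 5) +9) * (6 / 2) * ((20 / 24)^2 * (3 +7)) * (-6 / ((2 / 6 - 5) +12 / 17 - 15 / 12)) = 97418721 / 106300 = 916.45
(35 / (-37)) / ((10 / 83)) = -581 / 74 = -7.85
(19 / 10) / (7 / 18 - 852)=-171 / 76645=-0.00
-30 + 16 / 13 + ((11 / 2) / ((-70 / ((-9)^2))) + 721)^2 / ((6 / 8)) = 130121933413 / 191100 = 680910.17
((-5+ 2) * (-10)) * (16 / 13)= 480 / 13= 36.92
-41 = -41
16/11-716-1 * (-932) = 2392/11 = 217.45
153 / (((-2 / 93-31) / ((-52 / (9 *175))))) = 0.16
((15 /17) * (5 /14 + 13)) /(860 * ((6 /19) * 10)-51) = 1045 /236278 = 0.00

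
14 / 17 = 0.82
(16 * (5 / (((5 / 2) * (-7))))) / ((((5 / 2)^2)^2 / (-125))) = 14.63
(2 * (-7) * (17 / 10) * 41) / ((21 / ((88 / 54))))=-30668 / 405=-75.72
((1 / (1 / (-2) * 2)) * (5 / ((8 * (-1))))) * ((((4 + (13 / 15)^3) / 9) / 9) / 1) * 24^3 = 1004608 / 2025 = 496.10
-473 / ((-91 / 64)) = 30272 / 91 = 332.66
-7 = -7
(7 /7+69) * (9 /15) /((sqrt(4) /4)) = 84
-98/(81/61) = -5978/81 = -73.80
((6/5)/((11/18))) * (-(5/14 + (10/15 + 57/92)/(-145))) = -175617/256795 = -0.68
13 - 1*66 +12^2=91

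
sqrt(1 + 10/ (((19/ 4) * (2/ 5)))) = sqrt(2261)/ 19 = 2.50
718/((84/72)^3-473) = -155088/101825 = -1.52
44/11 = 4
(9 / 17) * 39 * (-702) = -246402 / 17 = -14494.24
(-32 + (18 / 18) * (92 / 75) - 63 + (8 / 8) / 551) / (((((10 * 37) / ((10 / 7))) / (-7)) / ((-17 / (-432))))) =16469209 / 165134700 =0.10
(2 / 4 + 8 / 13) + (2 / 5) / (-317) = 1.11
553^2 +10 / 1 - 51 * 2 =305717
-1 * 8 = -8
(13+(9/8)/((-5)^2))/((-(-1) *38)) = 0.34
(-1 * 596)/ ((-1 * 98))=298/ 49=6.08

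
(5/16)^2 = 25/256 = 0.10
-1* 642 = -642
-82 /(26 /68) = -2788 /13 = -214.46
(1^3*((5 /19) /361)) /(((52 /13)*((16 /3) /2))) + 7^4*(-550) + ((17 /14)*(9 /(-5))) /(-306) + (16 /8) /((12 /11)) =-1320548.16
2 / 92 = 1 / 46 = 0.02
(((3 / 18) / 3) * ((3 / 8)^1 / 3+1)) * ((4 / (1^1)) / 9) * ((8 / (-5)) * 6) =-4 / 15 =-0.27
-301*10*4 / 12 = -3010 / 3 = -1003.33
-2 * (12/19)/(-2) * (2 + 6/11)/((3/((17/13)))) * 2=3808/2717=1.40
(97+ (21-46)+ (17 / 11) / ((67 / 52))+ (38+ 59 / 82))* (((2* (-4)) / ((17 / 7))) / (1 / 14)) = -2651374712 / 513689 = -5161.44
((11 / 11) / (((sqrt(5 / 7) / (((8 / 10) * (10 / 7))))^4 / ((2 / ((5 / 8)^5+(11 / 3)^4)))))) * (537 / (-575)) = -11676137029632 / 338106630281875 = -0.03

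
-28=-28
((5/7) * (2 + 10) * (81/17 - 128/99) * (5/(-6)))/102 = -146075/600831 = -0.24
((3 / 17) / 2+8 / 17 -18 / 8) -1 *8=-659 / 68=-9.69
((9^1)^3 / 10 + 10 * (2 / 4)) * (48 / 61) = 18696 / 305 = 61.30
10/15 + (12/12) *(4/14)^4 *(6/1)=5090/7203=0.71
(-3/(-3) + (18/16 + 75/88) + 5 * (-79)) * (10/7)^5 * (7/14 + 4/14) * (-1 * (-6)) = -1293675000/117649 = -10996.06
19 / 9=2.11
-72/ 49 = -1.47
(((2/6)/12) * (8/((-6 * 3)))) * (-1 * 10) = 10/81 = 0.12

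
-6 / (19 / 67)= -402 / 19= -21.16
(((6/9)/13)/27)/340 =1/179010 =0.00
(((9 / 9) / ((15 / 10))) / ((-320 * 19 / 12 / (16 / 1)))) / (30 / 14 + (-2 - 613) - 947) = 14 / 1037305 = 0.00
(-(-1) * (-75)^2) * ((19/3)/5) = 7125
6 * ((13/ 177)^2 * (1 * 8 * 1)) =2704/ 10443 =0.26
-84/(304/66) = -693/38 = -18.24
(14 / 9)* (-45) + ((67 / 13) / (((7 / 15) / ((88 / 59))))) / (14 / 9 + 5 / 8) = -62.45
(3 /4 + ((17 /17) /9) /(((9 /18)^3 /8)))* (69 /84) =6509 /1008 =6.46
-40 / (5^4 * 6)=-4 / 375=-0.01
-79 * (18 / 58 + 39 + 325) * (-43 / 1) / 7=35889305 / 203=176794.61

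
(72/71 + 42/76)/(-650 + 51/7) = -29589/12138302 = -0.00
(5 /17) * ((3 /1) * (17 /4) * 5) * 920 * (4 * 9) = 621000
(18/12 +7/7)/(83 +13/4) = 2/69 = 0.03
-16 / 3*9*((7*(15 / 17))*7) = -35280 / 17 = -2075.29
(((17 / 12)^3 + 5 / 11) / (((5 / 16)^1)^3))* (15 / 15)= 4011712 / 37125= 108.06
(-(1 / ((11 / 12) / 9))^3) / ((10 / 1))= -629856 / 6655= -94.64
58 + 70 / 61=3608 / 61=59.15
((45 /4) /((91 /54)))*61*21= 222345 /26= 8551.73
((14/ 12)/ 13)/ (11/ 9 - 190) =-21/ 44174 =-0.00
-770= -770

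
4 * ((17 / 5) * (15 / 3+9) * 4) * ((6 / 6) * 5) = 3808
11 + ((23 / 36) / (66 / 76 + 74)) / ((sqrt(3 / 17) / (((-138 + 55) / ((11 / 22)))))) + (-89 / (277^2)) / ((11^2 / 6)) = 102125765 / 9284209-36271 *sqrt(51) / 76815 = 7.63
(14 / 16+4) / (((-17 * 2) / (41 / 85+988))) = -3276819 / 23120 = -141.73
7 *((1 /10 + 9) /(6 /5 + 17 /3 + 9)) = 273 /68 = 4.01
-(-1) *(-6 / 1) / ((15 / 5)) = -2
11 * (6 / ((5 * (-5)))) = -66 / 25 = -2.64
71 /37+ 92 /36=1490 /333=4.47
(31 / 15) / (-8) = -31 / 120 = -0.26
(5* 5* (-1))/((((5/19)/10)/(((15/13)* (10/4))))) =-35625/13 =-2740.38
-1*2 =-2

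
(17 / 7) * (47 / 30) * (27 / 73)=7191 / 5110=1.41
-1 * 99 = -99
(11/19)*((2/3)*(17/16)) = 187/456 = 0.41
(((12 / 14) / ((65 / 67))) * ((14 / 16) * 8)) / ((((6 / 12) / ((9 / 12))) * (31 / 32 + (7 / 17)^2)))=1858848 / 228085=8.15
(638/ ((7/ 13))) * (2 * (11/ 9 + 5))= 132704/ 9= 14744.89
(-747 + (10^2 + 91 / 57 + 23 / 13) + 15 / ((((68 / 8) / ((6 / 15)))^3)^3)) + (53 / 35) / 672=-11547314211058117126704003 / 17940863365539887500000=-643.63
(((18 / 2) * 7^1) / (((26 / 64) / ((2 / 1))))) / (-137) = -4032 / 1781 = -2.26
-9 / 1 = -9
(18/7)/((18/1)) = 1/7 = 0.14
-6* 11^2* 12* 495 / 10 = -431244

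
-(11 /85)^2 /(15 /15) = -121 /7225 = -0.02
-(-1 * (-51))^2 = -2601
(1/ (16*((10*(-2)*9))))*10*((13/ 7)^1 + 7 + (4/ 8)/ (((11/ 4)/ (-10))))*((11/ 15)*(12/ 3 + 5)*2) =-271/ 840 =-0.32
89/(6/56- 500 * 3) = -2492/41997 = -0.06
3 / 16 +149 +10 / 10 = 2403 / 16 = 150.19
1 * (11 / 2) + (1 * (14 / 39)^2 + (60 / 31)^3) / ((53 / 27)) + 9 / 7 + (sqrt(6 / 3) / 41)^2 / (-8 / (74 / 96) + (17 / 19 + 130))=180980081597379989 / 17162598253496514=10.55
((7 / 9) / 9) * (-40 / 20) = -14 / 81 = -0.17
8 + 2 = 10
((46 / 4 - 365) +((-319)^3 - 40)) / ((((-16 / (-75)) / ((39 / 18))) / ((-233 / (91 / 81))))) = 30632910206625 / 448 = 68377031711.22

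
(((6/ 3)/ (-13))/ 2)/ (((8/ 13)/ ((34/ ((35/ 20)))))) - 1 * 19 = -150/ 7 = -21.43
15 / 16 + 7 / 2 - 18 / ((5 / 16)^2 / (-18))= 1328879 / 400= 3322.20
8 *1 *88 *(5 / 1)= 3520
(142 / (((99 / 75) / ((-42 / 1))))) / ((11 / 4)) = -198800 / 121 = -1642.98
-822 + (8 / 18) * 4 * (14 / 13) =-95950 / 117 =-820.09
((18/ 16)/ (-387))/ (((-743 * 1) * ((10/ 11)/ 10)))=11/ 255592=0.00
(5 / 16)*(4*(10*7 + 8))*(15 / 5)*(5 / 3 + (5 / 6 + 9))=13455 / 4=3363.75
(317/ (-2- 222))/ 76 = -317/ 17024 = -0.02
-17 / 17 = -1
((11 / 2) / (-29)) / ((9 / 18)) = -11 / 29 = -0.38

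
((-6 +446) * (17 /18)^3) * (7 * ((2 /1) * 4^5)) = 3873802240 /729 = 5313857.67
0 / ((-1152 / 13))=0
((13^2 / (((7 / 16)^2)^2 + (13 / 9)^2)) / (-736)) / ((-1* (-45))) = -3115008 / 1296057475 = -0.00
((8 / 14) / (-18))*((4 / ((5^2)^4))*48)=-0.00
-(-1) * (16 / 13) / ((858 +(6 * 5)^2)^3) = 2 / 8828968707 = 0.00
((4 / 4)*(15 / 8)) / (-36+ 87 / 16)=-0.06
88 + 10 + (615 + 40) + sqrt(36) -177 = 582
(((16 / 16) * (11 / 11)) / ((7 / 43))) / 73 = 0.08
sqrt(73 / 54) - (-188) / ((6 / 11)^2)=sqrt(438) / 18 + 5687 / 9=633.05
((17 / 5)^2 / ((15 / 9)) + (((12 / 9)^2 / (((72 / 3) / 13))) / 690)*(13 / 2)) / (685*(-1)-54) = -3234667 / 344189250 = -0.01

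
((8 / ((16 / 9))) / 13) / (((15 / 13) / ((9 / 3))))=9 / 10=0.90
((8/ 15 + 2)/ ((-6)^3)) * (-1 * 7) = 133/ 1620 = 0.08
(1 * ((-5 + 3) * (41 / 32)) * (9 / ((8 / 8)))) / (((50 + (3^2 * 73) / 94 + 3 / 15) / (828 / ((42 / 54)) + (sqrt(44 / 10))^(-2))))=-14219438985 / 33114928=-429.40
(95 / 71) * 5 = 475 / 71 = 6.69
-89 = -89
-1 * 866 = -866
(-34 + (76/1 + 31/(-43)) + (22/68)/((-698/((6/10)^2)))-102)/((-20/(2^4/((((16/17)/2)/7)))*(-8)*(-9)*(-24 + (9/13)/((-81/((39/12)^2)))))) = -10843773899/26029641500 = -0.42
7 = 7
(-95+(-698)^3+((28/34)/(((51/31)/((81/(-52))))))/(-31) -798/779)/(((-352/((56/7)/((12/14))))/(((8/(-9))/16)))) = -733363815603139/1463967648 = -500942.64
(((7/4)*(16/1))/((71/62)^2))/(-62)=-1736/5041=-0.34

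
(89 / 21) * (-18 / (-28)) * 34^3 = 5247084 / 49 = 107083.35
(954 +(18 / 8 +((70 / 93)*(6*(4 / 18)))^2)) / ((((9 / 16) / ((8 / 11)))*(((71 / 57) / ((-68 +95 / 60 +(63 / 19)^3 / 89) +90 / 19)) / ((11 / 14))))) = -47833.70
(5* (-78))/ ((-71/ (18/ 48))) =585/ 284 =2.06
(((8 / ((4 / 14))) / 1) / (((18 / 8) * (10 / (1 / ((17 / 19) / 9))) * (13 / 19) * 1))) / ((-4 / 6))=-30324 / 1105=-27.44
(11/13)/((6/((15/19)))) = 55/494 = 0.11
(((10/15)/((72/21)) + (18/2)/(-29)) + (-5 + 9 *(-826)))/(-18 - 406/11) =85430807/630576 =135.48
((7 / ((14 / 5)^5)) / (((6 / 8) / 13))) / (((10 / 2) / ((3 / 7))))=8125 / 134456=0.06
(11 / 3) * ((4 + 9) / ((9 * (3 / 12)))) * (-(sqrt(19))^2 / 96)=-2717 / 648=-4.19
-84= -84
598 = 598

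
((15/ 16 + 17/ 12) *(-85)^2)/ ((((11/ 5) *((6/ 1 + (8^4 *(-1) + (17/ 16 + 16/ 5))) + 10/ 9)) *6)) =-20410625/ 64700482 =-0.32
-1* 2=-2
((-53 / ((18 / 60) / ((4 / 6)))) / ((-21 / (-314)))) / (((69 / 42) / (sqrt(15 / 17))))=-665680 * sqrt(255) / 10557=-1006.92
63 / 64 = 0.98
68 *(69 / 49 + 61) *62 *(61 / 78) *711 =93193638648 / 637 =146300845.60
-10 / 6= -5 / 3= -1.67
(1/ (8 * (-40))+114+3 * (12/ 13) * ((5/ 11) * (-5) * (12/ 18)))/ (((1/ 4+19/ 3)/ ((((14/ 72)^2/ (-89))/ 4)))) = -246200353/ 138991057920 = -0.00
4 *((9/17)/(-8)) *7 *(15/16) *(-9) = 8505/544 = 15.63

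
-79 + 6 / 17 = -1337 / 17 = -78.65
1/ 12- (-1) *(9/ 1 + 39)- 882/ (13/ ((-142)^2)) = -213408275/ 156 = -1368001.76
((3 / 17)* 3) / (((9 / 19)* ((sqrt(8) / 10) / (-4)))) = -190* sqrt(2) / 17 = -15.81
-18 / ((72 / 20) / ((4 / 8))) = -5 / 2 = -2.50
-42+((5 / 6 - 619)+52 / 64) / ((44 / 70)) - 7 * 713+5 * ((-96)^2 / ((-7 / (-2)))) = 52856939 / 7392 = 7150.56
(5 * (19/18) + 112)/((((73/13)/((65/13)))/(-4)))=-274430/657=-417.70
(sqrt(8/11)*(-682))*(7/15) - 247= -868*sqrt(22)/15 - 247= -518.42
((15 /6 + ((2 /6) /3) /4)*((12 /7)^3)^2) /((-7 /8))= -8626176 /117649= -73.32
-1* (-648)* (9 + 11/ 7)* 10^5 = 4795200000/ 7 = 685028571.43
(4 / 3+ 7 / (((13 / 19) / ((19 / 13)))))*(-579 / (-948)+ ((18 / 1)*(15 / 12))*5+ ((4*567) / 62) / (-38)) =172352117935 / 94364868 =1826.44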